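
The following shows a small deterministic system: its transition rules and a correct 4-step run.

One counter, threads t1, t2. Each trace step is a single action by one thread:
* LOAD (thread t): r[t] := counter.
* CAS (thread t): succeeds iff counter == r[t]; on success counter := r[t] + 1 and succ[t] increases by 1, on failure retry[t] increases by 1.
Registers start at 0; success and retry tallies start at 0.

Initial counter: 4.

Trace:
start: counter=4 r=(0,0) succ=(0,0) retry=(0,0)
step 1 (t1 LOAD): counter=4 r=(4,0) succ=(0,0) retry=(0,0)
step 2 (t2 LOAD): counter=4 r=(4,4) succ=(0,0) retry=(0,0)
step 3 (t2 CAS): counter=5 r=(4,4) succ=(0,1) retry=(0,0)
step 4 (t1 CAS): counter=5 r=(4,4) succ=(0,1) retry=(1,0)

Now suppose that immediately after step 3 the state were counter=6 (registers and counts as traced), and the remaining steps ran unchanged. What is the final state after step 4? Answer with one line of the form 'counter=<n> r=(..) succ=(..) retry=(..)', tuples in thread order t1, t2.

state after step 3 := counter=6 r=(4,4) succ=(0,1) retry=(0,0)
step 4 (t1 CAS): counter=6 r=(4,4) succ=(0,1) retry=(1,0)

counter=6 r=(4,4) succ=(0,1) retry=(1,0)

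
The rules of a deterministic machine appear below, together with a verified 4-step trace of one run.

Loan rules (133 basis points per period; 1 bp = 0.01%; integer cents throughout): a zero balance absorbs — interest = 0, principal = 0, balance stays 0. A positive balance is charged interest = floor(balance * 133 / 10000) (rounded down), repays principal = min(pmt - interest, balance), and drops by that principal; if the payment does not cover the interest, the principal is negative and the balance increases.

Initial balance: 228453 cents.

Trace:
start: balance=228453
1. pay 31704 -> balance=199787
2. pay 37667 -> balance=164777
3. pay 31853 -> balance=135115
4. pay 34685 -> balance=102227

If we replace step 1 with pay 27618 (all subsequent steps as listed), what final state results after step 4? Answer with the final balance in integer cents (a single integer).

(re-executing from step 1 with the substitution; state before step 1: balance=228453)
1. pay 27618 -> balance=203873
2. pay 37667 -> balance=168917
3. pay 31853 -> balance=139310
4. pay 34685 -> balance=106477

106477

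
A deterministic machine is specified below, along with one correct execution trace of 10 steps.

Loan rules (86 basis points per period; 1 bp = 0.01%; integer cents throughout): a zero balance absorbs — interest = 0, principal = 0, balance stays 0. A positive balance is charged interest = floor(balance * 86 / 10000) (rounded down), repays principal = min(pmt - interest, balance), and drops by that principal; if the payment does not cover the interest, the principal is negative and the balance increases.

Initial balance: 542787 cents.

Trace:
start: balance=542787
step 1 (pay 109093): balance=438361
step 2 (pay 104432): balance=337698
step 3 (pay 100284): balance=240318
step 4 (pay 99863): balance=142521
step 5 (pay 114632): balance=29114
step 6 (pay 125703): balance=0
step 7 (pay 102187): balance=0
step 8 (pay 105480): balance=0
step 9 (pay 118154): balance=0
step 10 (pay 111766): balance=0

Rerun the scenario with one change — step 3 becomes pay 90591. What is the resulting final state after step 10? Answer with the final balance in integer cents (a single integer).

0

(re-executing from step 3 with the substitution; state before step 3: balance=337698)
step 3 (pay 90591): balance=250011
step 4 (pay 99863): balance=152298
step 5 (pay 114632): balance=38975
step 6 (pay 125703): balance=0
step 7 (pay 102187): balance=0
step 8 (pay 105480): balance=0
step 9 (pay 118154): balance=0
step 10 (pay 111766): balance=0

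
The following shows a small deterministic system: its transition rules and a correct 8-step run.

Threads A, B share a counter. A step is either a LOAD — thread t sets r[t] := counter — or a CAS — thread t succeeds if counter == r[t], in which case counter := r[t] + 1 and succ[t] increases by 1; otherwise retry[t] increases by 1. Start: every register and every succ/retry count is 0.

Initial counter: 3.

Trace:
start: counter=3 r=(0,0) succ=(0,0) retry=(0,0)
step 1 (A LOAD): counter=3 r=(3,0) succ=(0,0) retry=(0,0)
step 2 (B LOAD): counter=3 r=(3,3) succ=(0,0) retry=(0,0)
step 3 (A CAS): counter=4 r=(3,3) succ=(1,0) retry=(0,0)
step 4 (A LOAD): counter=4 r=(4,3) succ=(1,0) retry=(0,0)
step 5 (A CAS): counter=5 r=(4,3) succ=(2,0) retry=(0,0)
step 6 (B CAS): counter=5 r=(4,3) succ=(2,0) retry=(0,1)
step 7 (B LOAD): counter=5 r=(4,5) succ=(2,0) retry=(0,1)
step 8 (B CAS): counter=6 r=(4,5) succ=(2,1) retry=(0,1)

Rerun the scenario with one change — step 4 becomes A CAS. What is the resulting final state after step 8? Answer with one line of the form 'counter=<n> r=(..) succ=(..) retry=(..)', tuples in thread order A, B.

(re-executing from step 4 with the substitution; state before step 4: counter=4 r=(3,3) succ=(1,0) retry=(0,0))
step 4 (A CAS): counter=4 r=(3,3) succ=(1,0) retry=(1,0)
step 5 (A CAS): counter=4 r=(3,3) succ=(1,0) retry=(2,0)
step 6 (B CAS): counter=4 r=(3,3) succ=(1,0) retry=(2,1)
step 7 (B LOAD): counter=4 r=(3,4) succ=(1,0) retry=(2,1)
step 8 (B CAS): counter=5 r=(3,4) succ=(1,1) retry=(2,1)

counter=5 r=(3,4) succ=(1,1) retry=(2,1)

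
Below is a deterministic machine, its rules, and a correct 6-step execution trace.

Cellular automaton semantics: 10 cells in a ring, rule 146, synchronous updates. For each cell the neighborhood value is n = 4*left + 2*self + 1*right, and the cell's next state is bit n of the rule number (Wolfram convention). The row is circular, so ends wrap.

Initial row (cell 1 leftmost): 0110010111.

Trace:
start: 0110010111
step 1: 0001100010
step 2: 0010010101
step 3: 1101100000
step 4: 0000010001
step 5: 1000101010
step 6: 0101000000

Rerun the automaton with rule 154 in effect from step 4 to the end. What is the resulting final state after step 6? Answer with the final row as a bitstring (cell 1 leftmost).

(re-executing steps 4..6 under rule 154; state before step 4: 1101100000)
step 4: 1001010001
step 5: 0110001011
step 6: 0101010010

0101010010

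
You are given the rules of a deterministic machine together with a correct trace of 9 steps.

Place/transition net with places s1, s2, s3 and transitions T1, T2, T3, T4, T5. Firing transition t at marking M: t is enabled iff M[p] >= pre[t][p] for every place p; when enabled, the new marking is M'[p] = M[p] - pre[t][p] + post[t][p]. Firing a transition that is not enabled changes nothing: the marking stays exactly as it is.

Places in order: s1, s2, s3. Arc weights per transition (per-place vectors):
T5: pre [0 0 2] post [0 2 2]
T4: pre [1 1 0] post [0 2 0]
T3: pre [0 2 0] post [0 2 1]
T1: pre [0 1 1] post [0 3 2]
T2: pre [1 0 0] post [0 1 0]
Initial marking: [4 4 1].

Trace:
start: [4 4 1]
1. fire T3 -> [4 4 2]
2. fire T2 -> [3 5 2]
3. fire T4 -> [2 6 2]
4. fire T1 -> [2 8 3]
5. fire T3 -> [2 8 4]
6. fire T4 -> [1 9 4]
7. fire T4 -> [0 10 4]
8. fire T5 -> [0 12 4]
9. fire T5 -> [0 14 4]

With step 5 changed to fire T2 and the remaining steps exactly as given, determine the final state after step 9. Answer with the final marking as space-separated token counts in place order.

(re-executing from step 5 with the substitution; state before step 5: [2 8 3])
5. fire T2 -> [1 9 3]
6. fire T4 -> [0 10 3]
7. fire T4 -> [0 10 3]
8. fire T5 -> [0 12 3]
9. fire T5 -> [0 14 3]

0 14 3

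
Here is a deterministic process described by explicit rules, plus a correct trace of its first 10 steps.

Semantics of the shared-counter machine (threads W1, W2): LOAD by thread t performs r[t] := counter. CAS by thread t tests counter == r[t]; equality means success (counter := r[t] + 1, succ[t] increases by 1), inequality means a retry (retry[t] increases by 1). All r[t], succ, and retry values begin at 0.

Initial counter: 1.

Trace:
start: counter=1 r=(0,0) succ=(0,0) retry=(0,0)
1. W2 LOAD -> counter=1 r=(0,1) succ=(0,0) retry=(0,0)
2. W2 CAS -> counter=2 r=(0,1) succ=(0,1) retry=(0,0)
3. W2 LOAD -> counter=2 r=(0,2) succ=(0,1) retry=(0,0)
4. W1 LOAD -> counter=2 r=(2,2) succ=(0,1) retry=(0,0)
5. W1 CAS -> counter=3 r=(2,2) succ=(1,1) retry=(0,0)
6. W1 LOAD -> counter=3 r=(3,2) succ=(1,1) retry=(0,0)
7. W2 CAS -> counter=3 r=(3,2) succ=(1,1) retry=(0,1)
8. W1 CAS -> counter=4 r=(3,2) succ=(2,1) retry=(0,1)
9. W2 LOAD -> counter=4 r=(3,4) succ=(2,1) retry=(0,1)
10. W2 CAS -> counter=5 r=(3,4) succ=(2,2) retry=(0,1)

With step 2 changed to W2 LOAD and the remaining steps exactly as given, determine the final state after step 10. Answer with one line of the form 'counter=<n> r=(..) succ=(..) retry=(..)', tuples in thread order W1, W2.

counter=4 r=(2,3) succ=(2,1) retry=(0,1)

(re-executing from step 2 with the substitution; state before step 2: counter=1 r=(0,1) succ=(0,0) retry=(0,0))
2. W2 LOAD -> counter=1 r=(0,1) succ=(0,0) retry=(0,0)
3. W2 LOAD -> counter=1 r=(0,1) succ=(0,0) retry=(0,0)
4. W1 LOAD -> counter=1 r=(1,1) succ=(0,0) retry=(0,0)
5. W1 CAS -> counter=2 r=(1,1) succ=(1,0) retry=(0,0)
6. W1 LOAD -> counter=2 r=(2,1) succ=(1,0) retry=(0,0)
7. W2 CAS -> counter=2 r=(2,1) succ=(1,0) retry=(0,1)
8. W1 CAS -> counter=3 r=(2,1) succ=(2,0) retry=(0,1)
9. W2 LOAD -> counter=3 r=(2,3) succ=(2,0) retry=(0,1)
10. W2 CAS -> counter=4 r=(2,3) succ=(2,1) retry=(0,1)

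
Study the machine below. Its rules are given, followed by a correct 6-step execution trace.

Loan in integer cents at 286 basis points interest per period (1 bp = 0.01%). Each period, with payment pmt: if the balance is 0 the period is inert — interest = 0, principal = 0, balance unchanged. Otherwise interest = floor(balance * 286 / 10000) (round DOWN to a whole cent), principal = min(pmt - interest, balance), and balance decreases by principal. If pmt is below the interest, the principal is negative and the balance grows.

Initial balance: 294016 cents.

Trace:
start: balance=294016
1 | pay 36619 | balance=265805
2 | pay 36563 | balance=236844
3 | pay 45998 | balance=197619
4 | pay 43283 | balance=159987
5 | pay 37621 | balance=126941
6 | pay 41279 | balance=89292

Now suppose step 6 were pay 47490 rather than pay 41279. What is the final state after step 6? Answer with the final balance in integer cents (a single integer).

(re-executing from step 6 with the substitution; state before step 6: balance=126941)
6 | pay 47490 | balance=83081

83081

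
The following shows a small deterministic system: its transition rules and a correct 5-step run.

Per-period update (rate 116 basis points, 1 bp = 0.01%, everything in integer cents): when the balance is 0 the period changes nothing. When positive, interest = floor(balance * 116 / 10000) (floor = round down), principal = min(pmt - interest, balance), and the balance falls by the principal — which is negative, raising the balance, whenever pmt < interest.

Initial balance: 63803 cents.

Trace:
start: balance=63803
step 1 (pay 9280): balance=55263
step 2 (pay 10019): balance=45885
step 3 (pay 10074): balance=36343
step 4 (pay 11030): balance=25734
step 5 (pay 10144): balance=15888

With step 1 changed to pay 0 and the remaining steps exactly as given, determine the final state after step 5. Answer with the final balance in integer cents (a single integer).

(re-executing from step 1 with the substitution; state before step 1: balance=63803)
step 1 (pay 0): balance=64543
step 2 (pay 10019): balance=55272
step 3 (pay 10074): balance=45839
step 4 (pay 11030): balance=35340
step 5 (pay 10144): balance=25605

25605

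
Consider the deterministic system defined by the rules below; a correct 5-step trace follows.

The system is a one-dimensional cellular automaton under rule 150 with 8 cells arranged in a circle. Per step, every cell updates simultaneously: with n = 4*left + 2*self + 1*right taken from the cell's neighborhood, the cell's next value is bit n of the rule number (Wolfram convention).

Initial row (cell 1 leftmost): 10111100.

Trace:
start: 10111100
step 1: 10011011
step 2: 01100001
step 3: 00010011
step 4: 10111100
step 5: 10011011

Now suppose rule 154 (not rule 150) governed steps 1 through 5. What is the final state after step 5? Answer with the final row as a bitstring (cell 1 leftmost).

(re-executing steps 1..5 under rule 154; state before step 1: 10111100)
step 1: 00111011
step 2: 11110010
step 3: 11101100
step 4: 11001011
step 5: 10110011

10110011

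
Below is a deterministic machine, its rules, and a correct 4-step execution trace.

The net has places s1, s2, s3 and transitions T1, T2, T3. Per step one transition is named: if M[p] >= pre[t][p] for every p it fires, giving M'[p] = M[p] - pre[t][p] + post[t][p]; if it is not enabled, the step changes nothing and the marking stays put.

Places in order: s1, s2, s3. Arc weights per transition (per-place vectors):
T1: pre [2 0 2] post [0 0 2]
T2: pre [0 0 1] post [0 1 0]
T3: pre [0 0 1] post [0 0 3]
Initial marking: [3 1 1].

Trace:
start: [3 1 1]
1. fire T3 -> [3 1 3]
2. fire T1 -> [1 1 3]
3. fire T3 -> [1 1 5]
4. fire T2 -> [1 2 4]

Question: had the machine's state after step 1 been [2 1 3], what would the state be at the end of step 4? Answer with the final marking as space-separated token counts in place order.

0 2 4

state after step 1 := [2 1 3]
2. fire T1 -> [0 1 3]
3. fire T3 -> [0 1 5]
4. fire T2 -> [0 2 4]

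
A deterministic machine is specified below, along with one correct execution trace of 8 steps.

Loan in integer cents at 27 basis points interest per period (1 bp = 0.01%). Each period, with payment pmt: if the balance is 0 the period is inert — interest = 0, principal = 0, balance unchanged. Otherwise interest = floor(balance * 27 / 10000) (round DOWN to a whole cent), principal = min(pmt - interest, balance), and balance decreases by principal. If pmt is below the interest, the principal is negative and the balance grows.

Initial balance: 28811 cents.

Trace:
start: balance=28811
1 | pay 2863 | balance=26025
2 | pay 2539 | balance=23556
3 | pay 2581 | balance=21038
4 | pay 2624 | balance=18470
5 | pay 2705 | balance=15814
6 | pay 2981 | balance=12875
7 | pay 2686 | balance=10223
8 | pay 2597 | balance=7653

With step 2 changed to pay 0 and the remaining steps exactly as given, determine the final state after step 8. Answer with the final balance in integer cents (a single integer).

(re-executing from step 2 with the substitution; state before step 2: balance=26025)
2 | pay 0 | balance=26095
3 | pay 2581 | balance=23584
4 | pay 2624 | balance=21023
5 | pay 2705 | balance=18374
6 | pay 2981 | balance=15442
7 | pay 2686 | balance=12797
8 | pay 2597 | balance=10234

10234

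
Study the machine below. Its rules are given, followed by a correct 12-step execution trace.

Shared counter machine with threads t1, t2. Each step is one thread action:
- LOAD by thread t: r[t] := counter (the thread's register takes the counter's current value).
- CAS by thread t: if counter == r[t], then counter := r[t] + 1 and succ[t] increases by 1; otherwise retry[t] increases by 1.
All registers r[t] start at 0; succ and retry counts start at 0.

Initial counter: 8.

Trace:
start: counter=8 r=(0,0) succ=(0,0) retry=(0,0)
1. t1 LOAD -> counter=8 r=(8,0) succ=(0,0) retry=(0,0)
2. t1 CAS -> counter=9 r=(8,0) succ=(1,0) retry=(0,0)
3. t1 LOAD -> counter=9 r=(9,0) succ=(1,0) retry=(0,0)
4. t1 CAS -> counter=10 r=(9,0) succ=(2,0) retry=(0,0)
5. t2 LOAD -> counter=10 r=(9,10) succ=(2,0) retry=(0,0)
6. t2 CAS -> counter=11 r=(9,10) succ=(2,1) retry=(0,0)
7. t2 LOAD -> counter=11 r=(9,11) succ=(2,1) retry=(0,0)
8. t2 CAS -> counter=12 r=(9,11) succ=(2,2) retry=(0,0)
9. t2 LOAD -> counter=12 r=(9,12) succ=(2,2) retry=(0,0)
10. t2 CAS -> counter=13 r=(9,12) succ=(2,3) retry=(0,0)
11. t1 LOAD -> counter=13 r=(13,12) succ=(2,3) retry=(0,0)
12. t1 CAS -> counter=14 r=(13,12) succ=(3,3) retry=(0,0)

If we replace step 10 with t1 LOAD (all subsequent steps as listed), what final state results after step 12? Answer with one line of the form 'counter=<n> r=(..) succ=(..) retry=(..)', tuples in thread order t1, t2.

counter=13 r=(12,12) succ=(3,2) retry=(0,0)

(re-executing from step 10 with the substitution; state before step 10: counter=12 r=(9,12) succ=(2,2) retry=(0,0))
10. t1 LOAD -> counter=12 r=(12,12) succ=(2,2) retry=(0,0)
11. t1 LOAD -> counter=12 r=(12,12) succ=(2,2) retry=(0,0)
12. t1 CAS -> counter=13 r=(12,12) succ=(3,2) retry=(0,0)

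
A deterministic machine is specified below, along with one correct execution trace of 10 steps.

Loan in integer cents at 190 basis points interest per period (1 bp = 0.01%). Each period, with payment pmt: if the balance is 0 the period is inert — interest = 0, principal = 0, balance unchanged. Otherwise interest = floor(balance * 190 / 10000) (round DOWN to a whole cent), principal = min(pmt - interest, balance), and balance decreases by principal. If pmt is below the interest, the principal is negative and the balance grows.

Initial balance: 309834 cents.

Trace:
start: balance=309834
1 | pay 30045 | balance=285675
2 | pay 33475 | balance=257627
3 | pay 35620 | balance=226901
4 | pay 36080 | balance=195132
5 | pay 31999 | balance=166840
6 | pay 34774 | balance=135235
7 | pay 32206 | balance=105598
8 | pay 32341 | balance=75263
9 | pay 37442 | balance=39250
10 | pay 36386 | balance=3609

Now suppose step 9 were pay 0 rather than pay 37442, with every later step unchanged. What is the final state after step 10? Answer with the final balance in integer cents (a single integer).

(re-executing from step 9 with the substitution; state before step 9: balance=75263)
9 | pay 0 | balance=76692
10 | pay 36386 | balance=41763

41763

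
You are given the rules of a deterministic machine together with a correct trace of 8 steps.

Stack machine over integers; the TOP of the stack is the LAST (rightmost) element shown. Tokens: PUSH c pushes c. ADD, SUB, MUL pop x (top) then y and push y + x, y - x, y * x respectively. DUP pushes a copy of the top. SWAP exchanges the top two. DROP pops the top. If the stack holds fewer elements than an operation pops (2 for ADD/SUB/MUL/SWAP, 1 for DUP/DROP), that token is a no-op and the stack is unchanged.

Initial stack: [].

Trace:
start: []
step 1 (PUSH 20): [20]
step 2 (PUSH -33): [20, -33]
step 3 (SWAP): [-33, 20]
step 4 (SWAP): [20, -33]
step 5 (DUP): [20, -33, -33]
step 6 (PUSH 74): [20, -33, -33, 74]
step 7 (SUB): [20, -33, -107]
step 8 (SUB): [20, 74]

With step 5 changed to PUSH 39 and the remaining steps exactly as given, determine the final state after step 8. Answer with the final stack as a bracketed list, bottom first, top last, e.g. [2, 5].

[20, 2]

(re-executing from step 5 with the substitution; state before step 5: [20, -33])
step 5 (PUSH 39): [20, -33, 39]
step 6 (PUSH 74): [20, -33, 39, 74]
step 7 (SUB): [20, -33, -35]
step 8 (SUB): [20, 2]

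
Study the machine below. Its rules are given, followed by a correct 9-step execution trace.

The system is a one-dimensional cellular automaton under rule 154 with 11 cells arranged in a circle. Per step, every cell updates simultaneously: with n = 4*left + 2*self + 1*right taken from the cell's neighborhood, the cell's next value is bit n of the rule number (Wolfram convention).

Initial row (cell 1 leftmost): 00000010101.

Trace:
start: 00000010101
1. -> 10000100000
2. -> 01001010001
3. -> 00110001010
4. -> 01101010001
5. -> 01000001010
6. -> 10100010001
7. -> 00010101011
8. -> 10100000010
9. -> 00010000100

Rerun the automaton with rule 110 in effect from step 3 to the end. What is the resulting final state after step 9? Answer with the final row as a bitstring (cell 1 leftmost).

(re-executing steps 3..9 under rule 110; state before step 3: 01001010001)
3. -> 11011110011
4. -> 01110010110
5. -> 11010111110
6. -> 11111100011
7. -> 00000100110
8. -> 00001101110
9. -> 00011111010

00011111010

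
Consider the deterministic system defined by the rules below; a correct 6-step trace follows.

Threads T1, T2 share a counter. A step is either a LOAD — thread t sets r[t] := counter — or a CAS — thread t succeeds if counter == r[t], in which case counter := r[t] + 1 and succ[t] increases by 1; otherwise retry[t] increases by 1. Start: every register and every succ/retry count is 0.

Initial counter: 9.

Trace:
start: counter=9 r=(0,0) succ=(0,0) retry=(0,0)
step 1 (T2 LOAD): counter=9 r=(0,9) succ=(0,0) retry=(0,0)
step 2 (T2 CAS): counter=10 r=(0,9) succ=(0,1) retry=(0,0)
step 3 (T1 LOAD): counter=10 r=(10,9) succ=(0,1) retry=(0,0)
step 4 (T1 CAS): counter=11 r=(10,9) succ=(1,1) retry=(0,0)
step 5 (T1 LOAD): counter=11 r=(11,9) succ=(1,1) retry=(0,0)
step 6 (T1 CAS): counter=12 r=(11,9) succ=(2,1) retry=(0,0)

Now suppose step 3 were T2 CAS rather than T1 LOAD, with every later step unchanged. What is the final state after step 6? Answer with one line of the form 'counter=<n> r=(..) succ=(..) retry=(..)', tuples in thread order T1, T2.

counter=11 r=(10,9) succ=(1,1) retry=(1,1)

(re-executing from step 3 with the substitution; state before step 3: counter=10 r=(0,9) succ=(0,1) retry=(0,0))
step 3 (T2 CAS): counter=10 r=(0,9) succ=(0,1) retry=(0,1)
step 4 (T1 CAS): counter=10 r=(0,9) succ=(0,1) retry=(1,1)
step 5 (T1 LOAD): counter=10 r=(10,9) succ=(0,1) retry=(1,1)
step 6 (T1 CAS): counter=11 r=(10,9) succ=(1,1) retry=(1,1)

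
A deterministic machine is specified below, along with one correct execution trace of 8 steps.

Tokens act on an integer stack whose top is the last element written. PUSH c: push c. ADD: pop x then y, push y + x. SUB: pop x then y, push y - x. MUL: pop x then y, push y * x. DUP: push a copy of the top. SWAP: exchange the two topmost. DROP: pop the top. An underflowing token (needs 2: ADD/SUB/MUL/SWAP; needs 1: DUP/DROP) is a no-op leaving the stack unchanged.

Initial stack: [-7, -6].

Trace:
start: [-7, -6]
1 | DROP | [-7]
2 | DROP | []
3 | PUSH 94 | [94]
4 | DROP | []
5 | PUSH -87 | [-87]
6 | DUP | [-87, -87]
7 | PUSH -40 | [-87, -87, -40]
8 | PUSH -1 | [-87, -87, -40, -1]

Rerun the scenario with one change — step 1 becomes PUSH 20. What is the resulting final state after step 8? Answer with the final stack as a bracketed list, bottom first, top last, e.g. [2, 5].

(re-executing from step 1 with the substitution; state before step 1: [-7, -6])
1 | PUSH 20 | [-7, -6, 20]
2 | DROP | [-7, -6]
3 | PUSH 94 | [-7, -6, 94]
4 | DROP | [-7, -6]
5 | PUSH -87 | [-7, -6, -87]
6 | DUP | [-7, -6, -87, -87]
7 | PUSH -40 | [-7, -6, -87, -87, -40]
8 | PUSH -1 | [-7, -6, -87, -87, -40, -1]

[-7, -6, -87, -87, -40, -1]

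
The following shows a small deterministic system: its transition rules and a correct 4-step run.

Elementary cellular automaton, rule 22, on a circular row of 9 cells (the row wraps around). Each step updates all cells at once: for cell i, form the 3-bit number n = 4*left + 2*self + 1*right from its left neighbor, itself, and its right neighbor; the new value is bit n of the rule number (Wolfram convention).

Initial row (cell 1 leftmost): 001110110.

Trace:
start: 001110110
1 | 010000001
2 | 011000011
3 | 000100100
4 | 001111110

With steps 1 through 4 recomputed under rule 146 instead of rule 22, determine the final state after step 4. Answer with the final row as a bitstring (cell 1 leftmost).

(re-executing steps 1..4 under rule 146; state before step 1: 001110110)
1 | 010100001
2 | 000010010
3 | 000101101
4 | 101000000

101000000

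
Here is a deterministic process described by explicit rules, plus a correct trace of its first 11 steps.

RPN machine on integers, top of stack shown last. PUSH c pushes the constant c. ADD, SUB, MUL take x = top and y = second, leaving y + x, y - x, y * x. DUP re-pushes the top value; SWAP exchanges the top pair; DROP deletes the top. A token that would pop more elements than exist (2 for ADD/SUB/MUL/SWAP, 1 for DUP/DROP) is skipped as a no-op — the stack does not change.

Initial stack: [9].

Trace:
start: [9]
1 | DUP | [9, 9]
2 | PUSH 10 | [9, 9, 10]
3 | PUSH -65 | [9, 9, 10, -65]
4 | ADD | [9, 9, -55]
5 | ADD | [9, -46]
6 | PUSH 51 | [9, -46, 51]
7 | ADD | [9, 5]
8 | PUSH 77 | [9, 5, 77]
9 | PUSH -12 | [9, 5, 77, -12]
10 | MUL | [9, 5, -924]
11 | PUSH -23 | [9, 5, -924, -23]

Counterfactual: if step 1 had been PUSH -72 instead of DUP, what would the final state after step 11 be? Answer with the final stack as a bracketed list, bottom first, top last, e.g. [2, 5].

(re-executing from step 1 with the substitution; state before step 1: [9])
1 | PUSH -72 | [9, -72]
2 | PUSH 10 | [9, -72, 10]
3 | PUSH -65 | [9, -72, 10, -65]
4 | ADD | [9, -72, -55]
5 | ADD | [9, -127]
6 | PUSH 51 | [9, -127, 51]
7 | ADD | [9, -76]
8 | PUSH 77 | [9, -76, 77]
9 | PUSH -12 | [9, -76, 77, -12]
10 | MUL | [9, -76, -924]
11 | PUSH -23 | [9, -76, -924, -23]

[9, -76, -924, -23]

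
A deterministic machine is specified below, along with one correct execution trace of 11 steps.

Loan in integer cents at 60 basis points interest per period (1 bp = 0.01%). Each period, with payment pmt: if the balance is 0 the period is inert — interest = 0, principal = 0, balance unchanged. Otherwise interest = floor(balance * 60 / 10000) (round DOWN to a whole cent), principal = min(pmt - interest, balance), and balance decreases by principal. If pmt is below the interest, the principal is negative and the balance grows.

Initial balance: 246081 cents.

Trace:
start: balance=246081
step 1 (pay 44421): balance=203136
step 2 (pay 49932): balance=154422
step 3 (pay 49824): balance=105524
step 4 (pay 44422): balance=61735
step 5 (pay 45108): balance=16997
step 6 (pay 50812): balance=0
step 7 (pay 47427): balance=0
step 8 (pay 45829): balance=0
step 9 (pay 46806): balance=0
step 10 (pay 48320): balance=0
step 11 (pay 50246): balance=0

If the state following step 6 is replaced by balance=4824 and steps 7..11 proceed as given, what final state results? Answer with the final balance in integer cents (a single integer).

state after step 6 := balance=4824
step 7 (pay 47427): balance=0
step 8 (pay 45829): balance=0
step 9 (pay 46806): balance=0
step 10 (pay 48320): balance=0
step 11 (pay 50246): balance=0

0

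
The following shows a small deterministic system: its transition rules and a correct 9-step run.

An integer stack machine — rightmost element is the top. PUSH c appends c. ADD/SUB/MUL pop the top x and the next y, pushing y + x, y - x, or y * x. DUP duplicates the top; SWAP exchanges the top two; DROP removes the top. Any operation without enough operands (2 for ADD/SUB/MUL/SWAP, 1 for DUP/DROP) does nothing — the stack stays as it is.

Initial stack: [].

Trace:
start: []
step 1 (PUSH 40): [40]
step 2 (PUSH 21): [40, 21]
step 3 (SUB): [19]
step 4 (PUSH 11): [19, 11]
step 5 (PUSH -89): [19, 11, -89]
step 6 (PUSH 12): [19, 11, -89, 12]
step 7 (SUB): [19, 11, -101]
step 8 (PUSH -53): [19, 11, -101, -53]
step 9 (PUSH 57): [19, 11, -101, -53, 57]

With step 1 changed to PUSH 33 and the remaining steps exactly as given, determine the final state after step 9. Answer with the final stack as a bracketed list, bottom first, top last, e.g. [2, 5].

(re-executing from step 1 with the substitution; state before step 1: [])
step 1 (PUSH 33): [33]
step 2 (PUSH 21): [33, 21]
step 3 (SUB): [12]
step 4 (PUSH 11): [12, 11]
step 5 (PUSH -89): [12, 11, -89]
step 6 (PUSH 12): [12, 11, -89, 12]
step 7 (SUB): [12, 11, -101]
step 8 (PUSH -53): [12, 11, -101, -53]
step 9 (PUSH 57): [12, 11, -101, -53, 57]

[12, 11, -101, -53, 57]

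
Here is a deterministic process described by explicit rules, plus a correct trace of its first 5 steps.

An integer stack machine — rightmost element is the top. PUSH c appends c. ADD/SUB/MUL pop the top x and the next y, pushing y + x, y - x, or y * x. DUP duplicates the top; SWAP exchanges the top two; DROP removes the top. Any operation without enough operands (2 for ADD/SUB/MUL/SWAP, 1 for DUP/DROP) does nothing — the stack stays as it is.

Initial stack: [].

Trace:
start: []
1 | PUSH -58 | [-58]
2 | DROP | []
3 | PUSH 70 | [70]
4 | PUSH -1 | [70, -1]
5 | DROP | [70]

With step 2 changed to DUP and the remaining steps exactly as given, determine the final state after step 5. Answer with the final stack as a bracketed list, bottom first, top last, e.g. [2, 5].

[-58, -58, 70]

(re-executing from step 2 with the substitution; state before step 2: [-58])
2 | DUP | [-58, -58]
3 | PUSH 70 | [-58, -58, 70]
4 | PUSH -1 | [-58, -58, 70, -1]
5 | DROP | [-58, -58, 70]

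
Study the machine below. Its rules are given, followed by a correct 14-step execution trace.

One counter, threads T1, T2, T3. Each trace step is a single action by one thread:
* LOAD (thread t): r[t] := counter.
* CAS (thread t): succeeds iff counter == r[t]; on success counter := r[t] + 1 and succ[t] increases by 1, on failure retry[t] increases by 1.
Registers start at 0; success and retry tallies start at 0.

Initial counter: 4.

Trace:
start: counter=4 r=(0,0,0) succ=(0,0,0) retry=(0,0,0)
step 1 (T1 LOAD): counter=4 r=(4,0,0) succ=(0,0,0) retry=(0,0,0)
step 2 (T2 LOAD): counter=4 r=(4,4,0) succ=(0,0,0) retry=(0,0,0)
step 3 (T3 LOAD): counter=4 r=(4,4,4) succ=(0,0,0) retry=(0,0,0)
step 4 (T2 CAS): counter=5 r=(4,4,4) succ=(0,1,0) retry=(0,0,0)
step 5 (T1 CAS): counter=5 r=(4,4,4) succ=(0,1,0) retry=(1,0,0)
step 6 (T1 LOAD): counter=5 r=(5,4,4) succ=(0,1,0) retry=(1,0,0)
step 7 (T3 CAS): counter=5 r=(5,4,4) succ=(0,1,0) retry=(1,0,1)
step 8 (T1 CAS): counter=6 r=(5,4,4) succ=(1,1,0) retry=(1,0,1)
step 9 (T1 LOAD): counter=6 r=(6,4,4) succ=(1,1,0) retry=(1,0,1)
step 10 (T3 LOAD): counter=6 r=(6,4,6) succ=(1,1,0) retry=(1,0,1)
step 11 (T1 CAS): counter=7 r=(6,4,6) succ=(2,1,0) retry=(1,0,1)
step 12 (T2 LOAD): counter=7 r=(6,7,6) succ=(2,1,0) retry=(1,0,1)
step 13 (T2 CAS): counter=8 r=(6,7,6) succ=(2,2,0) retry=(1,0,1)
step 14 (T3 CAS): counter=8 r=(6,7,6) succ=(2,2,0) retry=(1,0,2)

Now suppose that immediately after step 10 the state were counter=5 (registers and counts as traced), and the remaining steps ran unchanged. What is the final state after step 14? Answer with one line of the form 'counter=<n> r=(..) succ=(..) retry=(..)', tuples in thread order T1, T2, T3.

state after step 10 := counter=5 r=(6,4,6) succ=(1,1,0) retry=(1,0,1)
step 11 (T1 CAS): counter=5 r=(6,4,6) succ=(1,1,0) retry=(2,0,1)
step 12 (T2 LOAD): counter=5 r=(6,5,6) succ=(1,1,0) retry=(2,0,1)
step 13 (T2 CAS): counter=6 r=(6,5,6) succ=(1,2,0) retry=(2,0,1)
step 14 (T3 CAS): counter=7 r=(6,5,6) succ=(1,2,1) retry=(2,0,1)

counter=7 r=(6,5,6) succ=(1,2,1) retry=(2,0,1)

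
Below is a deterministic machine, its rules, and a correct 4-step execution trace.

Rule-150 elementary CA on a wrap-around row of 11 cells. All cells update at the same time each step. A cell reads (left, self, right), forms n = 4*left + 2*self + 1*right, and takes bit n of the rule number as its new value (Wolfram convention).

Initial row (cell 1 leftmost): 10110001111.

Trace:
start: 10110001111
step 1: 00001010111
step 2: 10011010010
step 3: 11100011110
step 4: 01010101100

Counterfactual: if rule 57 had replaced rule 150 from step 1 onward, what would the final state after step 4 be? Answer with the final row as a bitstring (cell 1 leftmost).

01101011010

(re-executing steps 1..4 under rule 57; state before step 1: 10110001111)
step 1: 01101101000
step 2: 01011010111
step 3: 10110101100
step 4: 01101011010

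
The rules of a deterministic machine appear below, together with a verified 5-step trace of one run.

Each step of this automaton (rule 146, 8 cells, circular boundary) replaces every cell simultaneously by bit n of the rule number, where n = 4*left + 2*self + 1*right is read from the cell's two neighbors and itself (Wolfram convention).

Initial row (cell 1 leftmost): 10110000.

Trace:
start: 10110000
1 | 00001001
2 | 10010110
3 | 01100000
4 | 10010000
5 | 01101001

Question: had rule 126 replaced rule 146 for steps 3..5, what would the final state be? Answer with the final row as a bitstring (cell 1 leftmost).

00000000

(re-executing steps 3..5 under rule 126; state before step 3: 10010110)
3 | 11111111
4 | 00000000
5 | 00000000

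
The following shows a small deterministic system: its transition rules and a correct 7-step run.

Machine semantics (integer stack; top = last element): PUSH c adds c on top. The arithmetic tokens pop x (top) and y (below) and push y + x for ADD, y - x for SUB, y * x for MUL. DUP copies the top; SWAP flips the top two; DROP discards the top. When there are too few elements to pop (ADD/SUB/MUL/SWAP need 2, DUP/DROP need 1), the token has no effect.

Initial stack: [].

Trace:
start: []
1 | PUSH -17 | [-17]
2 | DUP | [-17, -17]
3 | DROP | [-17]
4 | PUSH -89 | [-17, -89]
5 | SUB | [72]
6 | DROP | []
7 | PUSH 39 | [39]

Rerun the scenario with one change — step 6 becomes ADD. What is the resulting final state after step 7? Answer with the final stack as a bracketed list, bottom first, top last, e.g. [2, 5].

[72, 39]

(re-executing from step 6 with the substitution; state before step 6: [72])
6 | ADD | [72]
7 | PUSH 39 | [72, 39]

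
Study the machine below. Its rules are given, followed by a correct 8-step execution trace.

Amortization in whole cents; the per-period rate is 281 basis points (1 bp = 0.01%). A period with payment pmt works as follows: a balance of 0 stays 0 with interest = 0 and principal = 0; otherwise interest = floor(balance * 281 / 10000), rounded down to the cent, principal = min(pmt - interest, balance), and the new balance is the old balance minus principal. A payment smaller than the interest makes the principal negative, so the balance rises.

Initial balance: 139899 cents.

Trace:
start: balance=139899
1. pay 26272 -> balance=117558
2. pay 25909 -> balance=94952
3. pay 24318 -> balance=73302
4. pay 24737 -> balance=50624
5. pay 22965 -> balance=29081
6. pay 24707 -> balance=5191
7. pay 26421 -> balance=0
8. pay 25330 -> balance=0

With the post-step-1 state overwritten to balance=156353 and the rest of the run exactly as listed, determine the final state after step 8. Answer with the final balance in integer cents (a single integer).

93

state after step 1 := balance=156353
2. pay 25909 -> balance=134837
3. pay 24318 -> balance=114307
4. pay 24737 -> balance=92782
5. pay 22965 -> balance=72424
6. pay 24707 -> balance=49752
7. pay 26421 -> balance=24729
8. pay 25330 -> balance=93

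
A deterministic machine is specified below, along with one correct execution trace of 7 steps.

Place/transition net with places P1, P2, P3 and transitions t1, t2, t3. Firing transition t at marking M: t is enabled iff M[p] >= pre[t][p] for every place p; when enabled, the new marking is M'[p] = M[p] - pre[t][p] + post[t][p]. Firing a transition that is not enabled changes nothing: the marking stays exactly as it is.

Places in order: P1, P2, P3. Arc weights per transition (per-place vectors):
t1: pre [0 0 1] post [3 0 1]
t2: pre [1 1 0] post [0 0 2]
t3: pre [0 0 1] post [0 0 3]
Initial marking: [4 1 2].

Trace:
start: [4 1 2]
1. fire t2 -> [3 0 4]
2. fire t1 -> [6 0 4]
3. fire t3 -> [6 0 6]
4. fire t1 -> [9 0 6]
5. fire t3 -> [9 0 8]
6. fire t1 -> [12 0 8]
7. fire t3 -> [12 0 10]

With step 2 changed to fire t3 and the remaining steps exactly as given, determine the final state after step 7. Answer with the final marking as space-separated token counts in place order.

(re-executing from step 2 with the substitution; state before step 2: [3 0 4])
2. fire t3 -> [3 0 6]
3. fire t3 -> [3 0 8]
4. fire t1 -> [6 0 8]
5. fire t3 -> [6 0 10]
6. fire t1 -> [9 0 10]
7. fire t3 -> [9 0 12]

9 0 12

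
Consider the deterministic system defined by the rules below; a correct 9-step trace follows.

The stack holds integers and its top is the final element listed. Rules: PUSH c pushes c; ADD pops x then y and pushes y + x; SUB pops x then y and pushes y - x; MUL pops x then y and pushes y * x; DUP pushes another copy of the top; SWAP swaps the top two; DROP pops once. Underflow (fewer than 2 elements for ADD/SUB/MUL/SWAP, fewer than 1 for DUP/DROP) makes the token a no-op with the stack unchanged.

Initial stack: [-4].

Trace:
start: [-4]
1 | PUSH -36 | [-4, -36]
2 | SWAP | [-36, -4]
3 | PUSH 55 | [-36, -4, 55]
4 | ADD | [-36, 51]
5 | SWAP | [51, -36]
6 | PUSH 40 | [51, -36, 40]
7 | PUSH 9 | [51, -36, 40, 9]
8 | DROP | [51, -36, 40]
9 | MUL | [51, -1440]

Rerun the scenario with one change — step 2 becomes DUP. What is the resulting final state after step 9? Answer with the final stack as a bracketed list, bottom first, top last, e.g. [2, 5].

(re-executing from step 2 with the substitution; state before step 2: [-4, -36])
2 | DUP | [-4, -36, -36]
3 | PUSH 55 | [-4, -36, -36, 55]
4 | ADD | [-4, -36, 19]
5 | SWAP | [-4, 19, -36]
6 | PUSH 40 | [-4, 19, -36, 40]
7 | PUSH 9 | [-4, 19, -36, 40, 9]
8 | DROP | [-4, 19, -36, 40]
9 | MUL | [-4, 19, -1440]

[-4, 19, -1440]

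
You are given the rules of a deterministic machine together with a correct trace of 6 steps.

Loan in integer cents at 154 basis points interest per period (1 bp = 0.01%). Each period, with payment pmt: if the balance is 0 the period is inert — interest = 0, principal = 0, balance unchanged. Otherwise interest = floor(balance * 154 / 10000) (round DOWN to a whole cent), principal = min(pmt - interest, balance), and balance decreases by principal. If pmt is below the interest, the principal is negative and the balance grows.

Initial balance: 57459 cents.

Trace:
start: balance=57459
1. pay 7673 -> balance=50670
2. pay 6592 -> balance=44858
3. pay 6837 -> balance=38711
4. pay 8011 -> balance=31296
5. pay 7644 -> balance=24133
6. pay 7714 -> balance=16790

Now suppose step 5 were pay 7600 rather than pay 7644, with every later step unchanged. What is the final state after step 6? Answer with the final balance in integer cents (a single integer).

16835

(re-executing from step 5 with the substitution; state before step 5: balance=31296)
5. pay 7600 -> balance=24177
6. pay 7714 -> balance=16835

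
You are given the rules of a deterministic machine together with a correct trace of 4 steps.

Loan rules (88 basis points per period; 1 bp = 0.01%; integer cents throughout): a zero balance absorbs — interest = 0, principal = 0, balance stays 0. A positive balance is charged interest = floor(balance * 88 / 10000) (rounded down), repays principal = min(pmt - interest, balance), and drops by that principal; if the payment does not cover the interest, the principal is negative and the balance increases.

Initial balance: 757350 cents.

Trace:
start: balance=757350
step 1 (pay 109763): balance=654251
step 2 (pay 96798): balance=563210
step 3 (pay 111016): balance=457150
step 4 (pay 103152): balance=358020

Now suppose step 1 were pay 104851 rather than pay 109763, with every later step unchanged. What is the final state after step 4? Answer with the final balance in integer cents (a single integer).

(re-executing from step 1 with the substitution; state before step 1: balance=757350)
step 1 (pay 104851): balance=659163
step 2 (pay 96798): balance=568165
step 3 (pay 111016): balance=462148
step 4 (pay 103152): balance=363062

363062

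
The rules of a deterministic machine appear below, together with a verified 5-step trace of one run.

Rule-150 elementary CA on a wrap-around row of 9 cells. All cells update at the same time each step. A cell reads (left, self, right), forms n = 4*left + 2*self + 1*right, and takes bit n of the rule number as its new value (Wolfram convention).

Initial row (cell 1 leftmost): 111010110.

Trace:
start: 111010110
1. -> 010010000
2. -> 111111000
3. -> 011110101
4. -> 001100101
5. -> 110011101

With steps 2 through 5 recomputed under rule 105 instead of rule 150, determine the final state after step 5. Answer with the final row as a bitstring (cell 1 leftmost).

(re-executing steps 2..5 under rule 105; state before step 2: 010010000)
2. -> 000000111
3. -> 011110101
4. -> 110011010
5. -> 110011101

110011101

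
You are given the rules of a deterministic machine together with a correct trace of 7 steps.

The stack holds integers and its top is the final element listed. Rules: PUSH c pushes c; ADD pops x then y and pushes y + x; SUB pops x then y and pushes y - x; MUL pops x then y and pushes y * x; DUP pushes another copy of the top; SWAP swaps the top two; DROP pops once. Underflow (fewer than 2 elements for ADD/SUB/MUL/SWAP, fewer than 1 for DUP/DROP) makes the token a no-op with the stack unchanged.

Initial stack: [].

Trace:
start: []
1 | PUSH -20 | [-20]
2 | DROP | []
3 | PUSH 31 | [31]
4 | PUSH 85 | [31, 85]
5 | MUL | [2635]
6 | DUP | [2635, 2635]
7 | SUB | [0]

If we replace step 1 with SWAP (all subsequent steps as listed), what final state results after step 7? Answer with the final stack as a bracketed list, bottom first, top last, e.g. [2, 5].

[0]

(re-executing from step 1 with the substitution; state before step 1: [])
1 | SWAP | []
2 | DROP | []
3 | PUSH 31 | [31]
4 | PUSH 85 | [31, 85]
5 | MUL | [2635]
6 | DUP | [2635, 2635]
7 | SUB | [0]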